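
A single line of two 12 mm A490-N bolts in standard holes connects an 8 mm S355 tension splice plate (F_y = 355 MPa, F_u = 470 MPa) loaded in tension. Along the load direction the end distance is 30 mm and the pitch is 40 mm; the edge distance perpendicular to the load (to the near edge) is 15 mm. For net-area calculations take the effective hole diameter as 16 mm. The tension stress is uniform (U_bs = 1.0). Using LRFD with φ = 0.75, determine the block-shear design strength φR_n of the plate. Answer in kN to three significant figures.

Shear plane L_v = 30 + 1·40 = 70 mm; A_gv = 70 × 8 = 560 mm².
A_nv = (70 − 1.5·16) × 8 = 368 mm².
A_nt = (15 − 0.5·16) × 8 = 56 mm².
0.6 F_u A_nv = 103.8 kN; 0.6 F_y A_gv = 119.3 kN → shear rupture governs the shear term.
R_n = 103.8 + 1.0 × 470 × 56 / 1000 = 130.1 kN.
Design strength φR_n = 0.75 × 130.1 = 97.6 kN.

97.6 kN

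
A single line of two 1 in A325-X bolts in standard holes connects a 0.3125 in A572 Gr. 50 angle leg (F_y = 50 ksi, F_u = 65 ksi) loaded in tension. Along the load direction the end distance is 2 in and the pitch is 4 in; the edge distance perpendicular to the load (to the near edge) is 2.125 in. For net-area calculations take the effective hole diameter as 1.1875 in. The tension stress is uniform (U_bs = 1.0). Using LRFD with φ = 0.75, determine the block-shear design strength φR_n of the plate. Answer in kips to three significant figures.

Shear plane L_v = 2 + 1·4 = 6 in; A_gv = 6 × 0.3125 = 1.875 in².
A_nv = (6 − 1.5·1.1875) × 0.3125 = 1.318 in².
A_nt = (2.125 − 0.5·1.1875) × 0.3125 = 0.4785 in².
0.6 F_u A_nv = 51.42 kips; 0.6 F_y A_gv = 56.25 kips → shear rupture governs the shear term.
R_n = 51.42 + 1.0 × 65 × 0.4785 = 82.52 kips.
Design strength φR_n = 0.75 × 82.52 = 61.9 kips.

61.9 kips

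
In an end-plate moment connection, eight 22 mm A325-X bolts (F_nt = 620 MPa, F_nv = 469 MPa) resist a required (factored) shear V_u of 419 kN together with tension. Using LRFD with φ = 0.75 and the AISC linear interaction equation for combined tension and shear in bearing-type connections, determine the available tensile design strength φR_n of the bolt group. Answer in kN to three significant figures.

A_b = π·22²/4 = 380.1 mm²; f_rv = 419 × 1000 / (8 × 380.1) = 137.8 MPa.
F'_nt = 1.3 F_nt − (F_nt / φF_nv) f_rv = 1.3·620 − (620/(0.75·469))·137.8 = 563.1 MPa, capped at F_nt → F'_nt = 563.1 MPa.
R_n = F'_nt · A_b · n = 563.1 × 380.1 × 8 / 1000 = 1713 kN.
Design strength φR_n = 0.75 × 1713 = 1280 kN.

1280 kN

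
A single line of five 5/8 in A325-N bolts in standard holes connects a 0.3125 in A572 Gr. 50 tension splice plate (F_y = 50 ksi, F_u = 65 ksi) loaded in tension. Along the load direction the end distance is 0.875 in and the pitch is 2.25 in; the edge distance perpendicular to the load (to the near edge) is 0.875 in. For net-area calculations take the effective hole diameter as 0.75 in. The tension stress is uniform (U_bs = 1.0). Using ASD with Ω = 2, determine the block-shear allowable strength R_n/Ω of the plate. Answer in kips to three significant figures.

Shear plane L_v = 0.875 + 4·2.25 = 9.875 in; A_gv = 9.875 × 0.3125 = 3.086 in².
A_nv = (9.875 − 4.5·0.75) × 0.3125 = 2.031 in².
A_nt = (0.875 − 0.5·0.75) × 0.3125 = 0.1562 in².
0.6 F_u A_nv = 79.22 kips; 0.6 F_y A_gv = 92.58 kips → shear rupture governs the shear term.
R_n = 79.22 + 1.0 × 65 × 0.1562 = 89.38 kips.
Allowable strength R_n/Ω = 89.38 / 2 = 44.7 kips.

44.7 kips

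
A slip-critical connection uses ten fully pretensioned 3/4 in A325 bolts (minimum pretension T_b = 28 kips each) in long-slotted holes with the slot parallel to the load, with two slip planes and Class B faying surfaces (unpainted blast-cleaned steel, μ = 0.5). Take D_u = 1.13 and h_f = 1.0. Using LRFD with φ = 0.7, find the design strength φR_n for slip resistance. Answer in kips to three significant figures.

221 kips

R_n = μ · D_u · h_f · T_b · n_s · n_b = 0.5 × 1.13 × 1.0 × 28 × 2 × 10 = 316.4 kips.
Design strength φR_n = 0.7 × 316.4 = 221 kips.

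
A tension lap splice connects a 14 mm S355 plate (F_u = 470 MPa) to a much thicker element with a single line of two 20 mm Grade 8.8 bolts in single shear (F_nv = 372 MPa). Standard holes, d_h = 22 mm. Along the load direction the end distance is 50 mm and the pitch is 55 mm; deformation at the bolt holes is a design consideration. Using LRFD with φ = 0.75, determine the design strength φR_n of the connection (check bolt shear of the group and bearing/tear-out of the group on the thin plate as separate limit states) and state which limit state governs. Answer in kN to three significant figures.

Bolt shear: A_b = π·20²/4 = 314.2 mm²; R_n = 372 × 314.2 × 2 × 1 / 1000 = 233.7 kN → 0.75 × 233.7 = 175 kN.
Bearing (1.2 l_c t F_u ≤ 2.4 d t F_u): upper limit = 2.4·20·14·470 / 1000 = 315.8 kN.
  Edge l_c = 50 − 22/2 = 39 → r_n = 307.9 kN; interior l_c = 55 − 22 = 33 → r_n = 260.6 kN.
  R_n,bearing = 1·307.9 + 1·260.6 = 568.5 kN → 0.75 × 568.5 = 426 kN.
Bolt shear governs: 175 kN.

175 kN (bolt shear governs)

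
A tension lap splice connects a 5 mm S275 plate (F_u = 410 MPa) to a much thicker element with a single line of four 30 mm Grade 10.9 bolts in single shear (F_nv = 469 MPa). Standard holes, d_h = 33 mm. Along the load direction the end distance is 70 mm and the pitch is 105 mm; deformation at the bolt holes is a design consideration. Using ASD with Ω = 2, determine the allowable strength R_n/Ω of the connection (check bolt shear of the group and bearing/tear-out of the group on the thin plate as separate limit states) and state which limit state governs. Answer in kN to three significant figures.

287 kN (bearing governs)

Bolt shear: A_b = π·30²/4 = 706.9 mm²; R_n = 469 × 706.9 × 4 × 1 / 1000 = 1326 kN → 1326 / 2 = 663 kN.
Bearing (1.2 l_c t F_u ≤ 2.4 d t F_u): upper limit = 2.4·30·5·410 / 1000 = 147.6 kN.
  Edge l_c = 70 − 33/2 = 53.5 → r_n = 131.6 kN; interior l_c = 105 − 33 = 72 → r_n = 147.6 kN.
  R_n,bearing = 1·131.6 + 3·147.6 = 574.4 kN → 574.4 / 2 = 287 kN.
Bearing governs: 287 kN.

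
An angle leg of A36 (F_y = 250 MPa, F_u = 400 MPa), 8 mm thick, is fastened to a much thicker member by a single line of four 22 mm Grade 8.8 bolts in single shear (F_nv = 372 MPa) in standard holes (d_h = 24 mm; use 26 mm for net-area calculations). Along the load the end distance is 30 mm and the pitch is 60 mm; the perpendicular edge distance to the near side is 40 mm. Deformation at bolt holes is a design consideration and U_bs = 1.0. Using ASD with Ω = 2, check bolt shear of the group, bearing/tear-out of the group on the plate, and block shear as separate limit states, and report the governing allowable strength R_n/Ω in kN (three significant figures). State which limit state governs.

Bolt shear: A_b = π·22²/4 = 380.1 mm²; R_n = 372 × 380.1 × 4 × 1 / 1000 = 565.6 kN → 565.6 / 2 = 283 kN.
Bearing: edge l_c = 18, r_n = 69.12 kN; interior l_c = 36, r_n = 138.2 kN; R_n = 69.12 + 3·138.2 = 483.8 kN → 242 kN.
Block shear: A_gv = 1680, A_nv = 952, A_nt = 216 mm²; R_n = min(0.6F_uA_nv, 0.6F_yA_gv) + U_bs·F_u·A_nt = 314.9 kN → 157 kN.
Block shear governs: 157 kN.

157 kN (block shear governs)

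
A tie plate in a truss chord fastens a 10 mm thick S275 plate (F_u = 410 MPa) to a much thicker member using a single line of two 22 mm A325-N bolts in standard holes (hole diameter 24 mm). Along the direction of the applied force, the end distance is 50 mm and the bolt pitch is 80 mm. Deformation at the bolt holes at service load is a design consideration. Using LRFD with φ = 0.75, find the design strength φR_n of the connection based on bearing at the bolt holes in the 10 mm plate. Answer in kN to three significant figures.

Per bolt r_n = 1.2 l_c t F_u ≤ 2.4 d t F_u; upper limit = 2.4 × 22 × 10 × 410 / 1000 = 216.5 kN.
Edge bolt: l_c = 50 − 24/2 = 38 mm → 1.2 × 38 × 10 × 410 / 1000 = 187 → r_n = 187 kN.
Interior bolts: l_c = 80 − 24 = 56 mm → 1.2 × 56 × 10 × 410 / 1000 = 275.5 → r_n = 216.5 kN.
R_n = 1 × 187 + 1 × 216.5 = 403.4 kN.
Design strength φR_n = 0.75 × 403.4 = 303 kN.

303 kN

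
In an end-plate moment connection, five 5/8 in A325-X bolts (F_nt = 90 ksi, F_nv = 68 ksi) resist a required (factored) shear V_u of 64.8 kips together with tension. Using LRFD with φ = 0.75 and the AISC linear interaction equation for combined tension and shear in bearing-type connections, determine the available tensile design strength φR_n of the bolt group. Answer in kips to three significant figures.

48.8 kips

A_b = π·0.625²/4 = 0.3068 in²; f_rv = 64.8 / (5 × 0.3068) = 42.24 ksi.
F'_nt = 1.3 F_nt − (F_nt / φF_nv) f_rv = 1.3·90 − (90/(0.75·68))·42.24 = 42.45 ksi, capped at F_nt → F'_nt = 42.45 ksi.
R_n = F'_nt · A_b · n = 42.45 × 0.3068 × 5 = 65.12 kips.
Design strength φR_n = 0.75 × 65.12 = 48.8 kips.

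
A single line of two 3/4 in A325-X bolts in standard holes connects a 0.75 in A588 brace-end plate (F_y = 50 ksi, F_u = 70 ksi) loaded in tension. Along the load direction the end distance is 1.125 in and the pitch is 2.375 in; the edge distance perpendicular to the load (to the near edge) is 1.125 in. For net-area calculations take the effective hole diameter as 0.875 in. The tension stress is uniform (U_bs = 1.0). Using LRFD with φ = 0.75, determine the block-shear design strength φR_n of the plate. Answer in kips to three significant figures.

Shear plane L_v = 1.125 + 1·2.375 = 3.5 in; A_gv = 3.5 × 0.75 = 2.625 in².
A_nv = (3.5 − 1.5·0.875) × 0.75 = 1.641 in².
A_nt = (1.125 − 0.5·0.875) × 0.75 = 0.5156 in².
0.6 F_u A_nv = 68.91 kips; 0.6 F_y A_gv = 78.75 kips → shear rupture governs the shear term.
R_n = 68.91 + 1.0 × 70 × 0.5156 = 105 kips.
Design strength φR_n = 0.75 × 105 = 78.8 kips.

78.8 kips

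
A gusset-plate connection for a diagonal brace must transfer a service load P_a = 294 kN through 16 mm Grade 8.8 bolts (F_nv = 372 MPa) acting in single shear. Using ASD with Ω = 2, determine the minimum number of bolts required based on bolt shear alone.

A_b = π·16²/4 = 201.1 mm².
Per-bolt allowable strength R_n/Ω = 372 × 201.1 × 1 / 1000 / 2 = 37.4 kN.
n ≥ 294 / 37.4 = 7.861 → use 8 bolts.

8 bolts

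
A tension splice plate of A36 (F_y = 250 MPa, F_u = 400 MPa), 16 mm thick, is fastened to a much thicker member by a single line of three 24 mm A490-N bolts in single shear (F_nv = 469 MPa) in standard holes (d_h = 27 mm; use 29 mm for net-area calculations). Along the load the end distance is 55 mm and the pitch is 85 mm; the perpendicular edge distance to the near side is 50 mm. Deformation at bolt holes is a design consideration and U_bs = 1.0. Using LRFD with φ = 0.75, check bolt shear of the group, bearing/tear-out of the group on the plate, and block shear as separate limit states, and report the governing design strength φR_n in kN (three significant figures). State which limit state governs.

Bolt shear: A_b = π·24²/4 = 452.4 mm²; R_n = 469 × 452.4 × 3 × 1 / 1000 = 636.5 kN → 0.75 × 636.5 = 477 kN.
Bearing: edge l_c = 41.5, r_n = 318.7 kN; interior l_c = 58, r_n = 368.6 kN; R_n = 318.7 + 2·368.6 = 1056 kN → 792 kN.
Block shear: A_gv = 3600, A_nv = 2440, A_nt = 568 mm²; R_n = min(0.6F_uA_nv, 0.6F_yA_gv) + U_bs·F_u·A_nt = 767.2 kN → 575 kN.
Bolt shear governs: 477 kN.

477 kN (bolt shear governs)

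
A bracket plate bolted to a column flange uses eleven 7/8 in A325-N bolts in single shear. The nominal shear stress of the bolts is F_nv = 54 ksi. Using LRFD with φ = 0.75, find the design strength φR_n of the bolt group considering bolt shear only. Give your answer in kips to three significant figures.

268 kips

A_b = π × 0.875² / 4 = 0.6013 in².
R_n = F_nv · A_b · n · n_s = 54 × 0.6013 × 11 × 1 = 357.2 kips.
Design strength φR_n = 0.75 × 357.2 = 268 kips.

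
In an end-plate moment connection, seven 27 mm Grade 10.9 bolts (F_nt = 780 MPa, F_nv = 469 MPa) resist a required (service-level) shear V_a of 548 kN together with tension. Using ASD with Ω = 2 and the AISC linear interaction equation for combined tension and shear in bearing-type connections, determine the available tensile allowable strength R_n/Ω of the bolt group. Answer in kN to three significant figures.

1120 kN

A_b = π·27²/4 = 572.6 mm²; f_rv = 548 × 1000 / (7 × 572.6) = 136.7 MPa.
F'_nt = 1.3 F_nt − (Ω F_nt / F_nv) f_rv = 1.3·780 − (2·780/469)·136.7 = 559.2 MPa, capped at F_nt → F'_nt = 559.2 MPa.
R_n = F'_nt · A_b · n = 559.2 × 572.6 × 7 / 1000 = 2241 kN.
Allowable strength R_n/Ω = 2241 / 2 = 1120 kN.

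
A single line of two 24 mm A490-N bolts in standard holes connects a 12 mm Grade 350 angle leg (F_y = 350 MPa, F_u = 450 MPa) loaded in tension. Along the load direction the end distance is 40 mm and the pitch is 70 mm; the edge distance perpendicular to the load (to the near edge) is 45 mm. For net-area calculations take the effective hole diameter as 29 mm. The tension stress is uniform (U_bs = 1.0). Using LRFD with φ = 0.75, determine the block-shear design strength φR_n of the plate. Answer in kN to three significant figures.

Shear plane L_v = 40 + 1·70 = 110 mm; A_gv = 110 × 12 = 1320 mm².
A_nv = (110 − 1.5·29) × 12 = 798 mm².
A_nt = (45 − 0.5·29) × 12 = 366 mm².
0.6 F_u A_nv = 215.5 kN; 0.6 F_y A_gv = 277.2 kN → shear rupture governs the shear term.
R_n = 215.5 + 1.0 × 450 × 366 / 1000 = 380.2 kN.
Design strength φR_n = 0.75 × 380.2 = 285 kN.

285 kN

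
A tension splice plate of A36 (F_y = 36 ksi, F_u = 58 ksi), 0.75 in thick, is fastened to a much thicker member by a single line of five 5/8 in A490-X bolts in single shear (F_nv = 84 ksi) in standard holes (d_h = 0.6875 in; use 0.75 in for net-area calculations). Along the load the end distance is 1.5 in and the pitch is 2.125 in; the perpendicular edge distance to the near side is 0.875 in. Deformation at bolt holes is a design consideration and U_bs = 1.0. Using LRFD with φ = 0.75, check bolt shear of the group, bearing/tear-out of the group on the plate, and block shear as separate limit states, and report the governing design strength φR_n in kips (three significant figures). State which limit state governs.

96.6 kips (bolt shear governs)

Bolt shear: A_b = π·0.625²/4 = 0.3068 in²; R_n = 84 × 0.3068 × 5 × 1 = 128.9 kips → 0.75 × 128.9 = 96.6 kips.
Bearing: edge l_c = 1.156, r_n = 60.36 kips; interior l_c = 1.438, r_n = 65.25 kips; R_n = 60.36 + 4·65.25 = 321.4 kips → 241 kips.
Block shear: A_gv = 7.5, A_nv = 4.969, A_nt = 0.375 in²; R_n = min(0.6F_uA_nv, 0.6F_yA_gv) + U_bs·F_u·A_nt = 183.7 kips → 138 kips.
Bolt shear governs: 96.6 kips.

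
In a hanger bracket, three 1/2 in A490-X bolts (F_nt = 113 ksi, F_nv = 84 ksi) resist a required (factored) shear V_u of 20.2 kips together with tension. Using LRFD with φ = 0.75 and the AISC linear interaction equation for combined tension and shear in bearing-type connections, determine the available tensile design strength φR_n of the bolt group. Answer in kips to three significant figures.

A_b = π·0.5²/4 = 0.1963 in²; f_rv = 20.2 / (3 × 0.1963) = 34.29 ksi.
F'_nt = 1.3 F_nt − (F_nt / φF_nv) f_rv = 1.3·113 − (113/(0.75·84))·34.29 = 85.39 ksi, capped at F_nt → F'_nt = 85.39 ksi.
R_n = F'_nt · A_b · n = 85.39 × 0.1963 × 3 = 50.3 kips.
Design strength φR_n = 0.75 × 50.3 = 37.7 kips.

37.7 kips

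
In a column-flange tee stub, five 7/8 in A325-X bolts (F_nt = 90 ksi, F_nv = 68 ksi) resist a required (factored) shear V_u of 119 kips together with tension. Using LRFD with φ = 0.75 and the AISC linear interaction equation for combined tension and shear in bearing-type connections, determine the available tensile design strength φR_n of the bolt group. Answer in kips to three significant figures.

106 kips

A_b = π·0.875²/4 = 0.6013 in²; f_rv = 119 / (5 × 0.6013) = 39.58 ksi.
F'_nt = 1.3 F_nt − (F_nt / φF_nv) f_rv = 1.3·90 − (90/(0.75·68))·39.58 = 47.15 ksi, capped at F_nt → F'_nt = 47.15 ksi.
R_n = F'_nt · A_b · n = 47.15 × 0.6013 × 5 = 141.8 kips.
Design strength φR_n = 0.75 × 141.8 = 106 kips.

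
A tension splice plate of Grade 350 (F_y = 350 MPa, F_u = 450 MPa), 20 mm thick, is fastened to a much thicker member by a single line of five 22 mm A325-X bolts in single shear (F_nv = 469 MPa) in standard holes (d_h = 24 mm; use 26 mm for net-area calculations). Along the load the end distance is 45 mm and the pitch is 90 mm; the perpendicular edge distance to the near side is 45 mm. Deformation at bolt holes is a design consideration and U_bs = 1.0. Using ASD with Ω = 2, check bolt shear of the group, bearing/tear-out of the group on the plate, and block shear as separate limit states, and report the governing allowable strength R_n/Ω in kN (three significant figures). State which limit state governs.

Bolt shear: A_b = π·22²/4 = 380.1 mm²; R_n = 469 × 380.1 × 5 × 1 / 1000 = 891.4 kN → 891.4 / 2 = 446 kN.
Bearing: edge l_c = 33, r_n = 356.4 kN; interior l_c = 66, r_n = 475.2 kN; R_n = 356.4 + 4·475.2 = 2257 kN → 1130 kN.
Block shear: A_gv = 8100, A_nv = 5760, A_nt = 640 mm²; R_n = min(0.6F_uA_nv, 0.6F_yA_gv) + U_bs·F_u·A_nt = 1843 kN → 922 kN.
Bolt shear governs: 446 kN.

446 kN (bolt shear governs)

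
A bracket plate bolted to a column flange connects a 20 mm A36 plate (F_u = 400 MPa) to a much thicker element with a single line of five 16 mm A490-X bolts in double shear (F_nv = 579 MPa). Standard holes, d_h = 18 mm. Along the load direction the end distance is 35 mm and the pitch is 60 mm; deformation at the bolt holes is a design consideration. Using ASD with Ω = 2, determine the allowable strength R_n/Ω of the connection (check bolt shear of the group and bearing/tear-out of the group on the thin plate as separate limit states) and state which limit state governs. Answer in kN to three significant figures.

582 kN (bolt shear governs)

Bolt shear: A_b = π·16²/4 = 201.1 mm²; R_n = 579 × 201.1 × 5 × 2 / 1000 = 1164 kN → 1164 / 2 = 582 kN.
Bearing (1.2 l_c t F_u ≤ 2.4 d t F_u): upper limit = 2.4·16·20·400 / 1000 = 307.2 kN.
  Edge l_c = 35 − 18/2 = 26 → r_n = 249.6 kN; interior l_c = 60 − 18 = 42 → r_n = 307.2 kN.
  R_n,bearing = 1·249.6 + 4·307.2 = 1478 kN → 1478 / 2 = 739 kN.
Bolt shear governs: 582 kN.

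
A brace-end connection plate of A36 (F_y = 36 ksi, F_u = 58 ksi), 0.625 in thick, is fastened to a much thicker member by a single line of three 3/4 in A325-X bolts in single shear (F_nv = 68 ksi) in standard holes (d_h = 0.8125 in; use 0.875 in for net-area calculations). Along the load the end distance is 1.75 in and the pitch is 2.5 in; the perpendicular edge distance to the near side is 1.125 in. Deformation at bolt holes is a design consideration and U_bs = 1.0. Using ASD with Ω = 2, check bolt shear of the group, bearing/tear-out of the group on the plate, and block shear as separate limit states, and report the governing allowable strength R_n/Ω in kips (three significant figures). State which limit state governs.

Bolt shear: A_b = π·0.75²/4 = 0.4418 in²; R_n = 68 × 0.4418 × 3 × 1 = 90.12 kips → 90.12 / 2 = 45.1 kips.
Bearing: edge l_c = 1.344, r_n = 58.45 kips; interior l_c = 1.688, r_n = 65.25 kips; R_n = 58.45 + 2·65.25 = 189 kips → 94.5 kips.
Block shear: A_gv = 4.219, A_nv = 2.852, A_nt = 0.4297 in²; R_n = min(0.6F_uA_nv, 0.6F_yA_gv) + U_bs·F_u·A_nt = 116 kips → 58 kips.
Bolt shear governs: 45.1 kips.

45.1 kips (bolt shear governs)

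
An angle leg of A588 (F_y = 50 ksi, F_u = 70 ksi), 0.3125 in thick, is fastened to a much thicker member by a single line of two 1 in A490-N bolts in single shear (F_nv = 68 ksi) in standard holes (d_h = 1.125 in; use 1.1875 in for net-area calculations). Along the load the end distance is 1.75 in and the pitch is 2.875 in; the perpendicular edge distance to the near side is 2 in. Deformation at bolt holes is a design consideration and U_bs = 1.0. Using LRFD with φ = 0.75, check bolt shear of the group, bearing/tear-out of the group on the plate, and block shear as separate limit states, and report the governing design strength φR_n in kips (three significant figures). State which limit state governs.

Bolt shear: A_b = π·1²/4 = 0.7854 in²; R_n = 68 × 0.7854 × 2 × 1 = 106.8 kips → 0.75 × 106.8 = 80.1 kips.
Bearing: edge l_c = 1.188, r_n = 31.17 kips; interior l_c = 1.75, r_n = 45.94 kips; R_n = 31.17 + 1·45.94 = 77.11 kips → 57.8 kips.
Block shear: A_gv = 1.445, A_nv = 0.8887, A_nt = 0.4395 in²; R_n = min(0.6F_uA_nv, 0.6F_yA_gv) + U_bs·F_u·A_nt = 68.09 kips → 51.1 kips.
Block shear governs: 51.1 kips.

51.1 kips (block shear governs)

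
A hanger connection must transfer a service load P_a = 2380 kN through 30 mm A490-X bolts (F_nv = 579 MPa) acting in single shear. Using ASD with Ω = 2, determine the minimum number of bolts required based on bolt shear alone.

12 bolts

A_b = π·30²/4 = 706.9 mm².
Per-bolt allowable strength R_n/Ω = 579 × 706.9 × 1 / 1000 / 2 = 204.6 kN.
n ≥ 2380 / 204.6 = 11.63 → use 12 bolts.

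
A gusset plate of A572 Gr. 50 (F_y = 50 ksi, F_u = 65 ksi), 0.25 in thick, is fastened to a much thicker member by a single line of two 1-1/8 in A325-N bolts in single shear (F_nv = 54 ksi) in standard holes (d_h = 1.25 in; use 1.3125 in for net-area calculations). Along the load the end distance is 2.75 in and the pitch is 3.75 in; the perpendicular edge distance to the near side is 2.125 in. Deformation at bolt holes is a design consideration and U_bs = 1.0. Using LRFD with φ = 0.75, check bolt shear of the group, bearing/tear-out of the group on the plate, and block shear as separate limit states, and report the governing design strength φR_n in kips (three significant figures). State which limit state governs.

51 kips (block shear governs)

Bolt shear: A_b = π·1.125²/4 = 0.994 in²; R_n = 54 × 0.994 × 2 × 1 = 107.4 kips → 0.75 × 107.4 = 80.5 kips.
Bearing: edge l_c = 2.125, r_n = 41.44 kips; interior l_c = 2.5, r_n = 43.87 kips; R_n = 41.44 + 1·43.87 = 85.31 kips → 64 kips.
Block shear: A_gv = 1.625, A_nv = 1.133, A_nt = 0.3672 in²; R_n = min(0.6F_uA_nv, 0.6F_yA_gv) + U_bs·F_u·A_nt = 68.05 kips → 51 kips.
Block shear governs: 51 kips.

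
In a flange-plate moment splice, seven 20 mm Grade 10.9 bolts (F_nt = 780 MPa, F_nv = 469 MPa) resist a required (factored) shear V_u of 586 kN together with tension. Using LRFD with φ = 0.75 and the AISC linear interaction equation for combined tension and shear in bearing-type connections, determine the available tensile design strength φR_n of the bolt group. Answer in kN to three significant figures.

698 kN

A_b = π·20²/4 = 314.2 mm²; f_rv = 586 × 1000 / (7 × 314.2) = 266.5 MPa.
F'_nt = 1.3 F_nt − (F_nt / φF_nv) f_rv = 1.3·780 − (780/(0.75·469))·266.5 = 423.1 MPa, capped at F_nt → F'_nt = 423.1 MPa.
R_n = F'_nt · A_b · n = 423.1 × 314.2 × 7 / 1000 = 930.5 kN.
Design strength φR_n = 0.75 × 930.5 = 698 kN.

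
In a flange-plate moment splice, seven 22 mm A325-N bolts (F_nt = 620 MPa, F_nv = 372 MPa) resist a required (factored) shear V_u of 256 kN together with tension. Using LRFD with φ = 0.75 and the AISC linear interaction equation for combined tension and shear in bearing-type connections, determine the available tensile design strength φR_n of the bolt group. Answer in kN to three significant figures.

A_b = π·22²/4 = 380.1 mm²; f_rv = 256 × 1000 / (7 × 380.1) = 96.21 MPa.
F'_nt = 1.3 F_nt − (F_nt / φF_nv) f_rv = 1.3·620 − (620/(0.75·372))·96.21 = 592.2 MPa, capped at F_nt → F'_nt = 592.2 MPa.
R_n = F'_nt · A_b · n = 592.2 × 380.1 × 7 / 1000 = 1576 kN.
Design strength φR_n = 0.75 × 1576 = 1180 kN.

1180 kN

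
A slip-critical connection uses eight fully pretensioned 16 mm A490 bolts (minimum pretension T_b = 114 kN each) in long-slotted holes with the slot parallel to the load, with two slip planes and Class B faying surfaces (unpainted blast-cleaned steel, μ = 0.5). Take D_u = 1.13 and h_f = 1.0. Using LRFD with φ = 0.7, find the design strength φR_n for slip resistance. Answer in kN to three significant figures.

R_n = μ · D_u · h_f · T_b · n_s · n_b = 0.5 × 1.13 × 1.0 × 114 × 2 × 8 = 1031 kN.
Design strength φR_n = 0.7 × 1031 = 721 kN.

721 kN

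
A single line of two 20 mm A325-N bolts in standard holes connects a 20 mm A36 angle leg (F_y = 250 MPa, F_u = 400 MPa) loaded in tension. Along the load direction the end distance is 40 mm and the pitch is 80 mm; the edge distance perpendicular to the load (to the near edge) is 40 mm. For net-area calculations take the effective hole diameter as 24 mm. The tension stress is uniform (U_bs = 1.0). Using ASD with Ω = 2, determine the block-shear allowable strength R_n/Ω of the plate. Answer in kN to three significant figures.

Shear plane L_v = 40 + 1·80 = 120 mm; A_gv = 120 × 20 = 2400 mm².
A_nv = (120 − 1.5·24) × 20 = 1680 mm².
A_nt = (40 − 0.5·24) × 20 = 560 mm².
0.6 F_u A_nv = 403.2 kN; 0.6 F_y A_gv = 360 kN → shear yielding governs the shear term.
R_n = 360 + 1.0 × 400 × 560 / 1000 = 584 kN.
Allowable strength R_n/Ω = 584 / 2 = 292 kN.

292 kN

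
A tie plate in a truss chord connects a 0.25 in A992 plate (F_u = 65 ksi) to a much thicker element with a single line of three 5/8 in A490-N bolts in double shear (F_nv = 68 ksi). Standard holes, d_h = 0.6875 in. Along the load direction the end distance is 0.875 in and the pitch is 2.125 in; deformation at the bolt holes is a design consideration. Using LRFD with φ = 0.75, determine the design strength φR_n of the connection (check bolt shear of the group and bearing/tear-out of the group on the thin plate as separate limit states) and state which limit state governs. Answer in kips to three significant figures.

Bolt shear: A_b = π·0.625²/4 = 0.3068 in²; R_n = 68 × 0.3068 × 3 × 2 = 125.2 kips → 0.75 × 125.2 = 93.9 kips.
Bearing (1.2 l_c t F_u ≤ 2.4 d t F_u): upper limit = 2.4·0.625·0.25·65 = 24.38 kips.
  Edge l_c = 0.875 − 0.6875/2 = 0.5312 → r_n = 10.36 kips; interior l_c = 2.125 − 0.6875 = 1.438 → r_n = 24.38 kips.
  R_n,bearing = 1·10.36 + 2·24.38 = 59.11 kips → 0.75 × 59.11 = 44.3 kips.
Bearing governs: 44.3 kips.

44.3 kips (bearing governs)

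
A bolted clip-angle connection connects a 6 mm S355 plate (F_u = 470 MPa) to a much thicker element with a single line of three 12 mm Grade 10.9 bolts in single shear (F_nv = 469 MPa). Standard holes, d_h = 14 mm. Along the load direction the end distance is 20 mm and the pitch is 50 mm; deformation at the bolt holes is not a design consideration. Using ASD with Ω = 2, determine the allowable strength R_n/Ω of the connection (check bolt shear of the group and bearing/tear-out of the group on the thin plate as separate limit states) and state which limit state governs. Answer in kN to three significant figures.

79.6 kN (bolt shear governs)

Bolt shear: A_b = π·12²/4 = 113.1 mm²; R_n = 469 × 113.1 × 3 × 1 / 1000 = 159.1 kN → 159.1 / 2 = 79.6 kN.
Bearing (1.5 l_c t F_u ≤ 3.0 d t F_u): upper limit = 3.0·12·6·470 / 1000 = 101.5 kN.
  Edge l_c = 20 − 14/2 = 13 → r_n = 54.99 kN; interior l_c = 50 − 14 = 36 → r_n = 101.5 kN.
  R_n,bearing = 1·54.99 + 2·101.5 = 258 kN → 258 / 2 = 129 kN.
Bolt shear governs: 79.6 kN.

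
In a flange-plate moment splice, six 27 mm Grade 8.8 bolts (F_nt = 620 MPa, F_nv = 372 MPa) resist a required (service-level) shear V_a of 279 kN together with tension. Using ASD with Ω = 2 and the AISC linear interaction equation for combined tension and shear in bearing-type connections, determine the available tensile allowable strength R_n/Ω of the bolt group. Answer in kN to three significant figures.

919 kN

A_b = π·27²/4 = 572.6 mm²; f_rv = 279 × 1000 / (6 × 572.6) = 81.21 MPa.
F'_nt = 1.3 F_nt − (Ω F_nt / F_nv) f_rv = 1.3·620 − (2·620/372)·81.21 = 535.3 MPa, capped at F_nt → F'_nt = 535.3 MPa.
R_n = F'_nt · A_b · n = 535.3 × 572.6 × 6 / 1000 = 1839 kN.
Allowable strength R_n/Ω = 1839 / 2 = 919 kN.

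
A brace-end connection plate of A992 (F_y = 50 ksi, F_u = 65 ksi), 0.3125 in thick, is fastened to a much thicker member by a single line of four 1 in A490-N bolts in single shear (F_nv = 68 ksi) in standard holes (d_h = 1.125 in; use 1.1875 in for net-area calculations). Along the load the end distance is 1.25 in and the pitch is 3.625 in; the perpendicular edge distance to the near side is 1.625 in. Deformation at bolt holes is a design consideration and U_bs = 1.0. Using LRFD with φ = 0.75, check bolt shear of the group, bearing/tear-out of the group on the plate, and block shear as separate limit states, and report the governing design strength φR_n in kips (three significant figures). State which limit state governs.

Bolt shear: A_b = π·1²/4 = 0.7854 in²; R_n = 68 × 0.7854 × 4 × 1 = 213.6 kips → 0.75 × 213.6 = 160 kips.
Bearing: edge l_c = 0.6875, r_n = 16.76 kips; interior l_c = 2.5, r_n = 48.75 kips; R_n = 16.76 + 3·48.75 = 163 kips → 122 kips.
Block shear: A_gv = 3.789, A_nv = 2.49, A_nt = 0.3223 in²; R_n = min(0.6F_uA_nv, 0.6F_yA_gv) + U_bs·F_u·A_nt = 118.1 kips → 88.5 kips.
Block shear governs: 88.5 kips.

88.5 kips (block shear governs)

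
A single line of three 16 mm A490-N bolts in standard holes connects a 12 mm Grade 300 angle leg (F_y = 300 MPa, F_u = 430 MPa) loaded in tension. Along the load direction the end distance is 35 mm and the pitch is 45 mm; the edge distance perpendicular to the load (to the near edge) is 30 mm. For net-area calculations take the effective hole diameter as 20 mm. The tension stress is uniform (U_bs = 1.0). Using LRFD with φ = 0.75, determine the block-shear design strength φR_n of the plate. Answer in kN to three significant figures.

Shear plane L_v = 35 + 2·45 = 125 mm; A_gv = 125 × 12 = 1500 mm².
A_nv = (125 − 2.5·20) × 12 = 900 mm².
A_nt = (30 − 0.5·20) × 12 = 240 mm².
0.6 F_u A_nv = 232.2 kN; 0.6 F_y A_gv = 270 kN → shear rupture governs the shear term.
R_n = 232.2 + 1.0 × 430 × 240 / 1000 = 335.4 kN.
Design strength φR_n = 0.75 × 335.4 = 252 kN.

252 kN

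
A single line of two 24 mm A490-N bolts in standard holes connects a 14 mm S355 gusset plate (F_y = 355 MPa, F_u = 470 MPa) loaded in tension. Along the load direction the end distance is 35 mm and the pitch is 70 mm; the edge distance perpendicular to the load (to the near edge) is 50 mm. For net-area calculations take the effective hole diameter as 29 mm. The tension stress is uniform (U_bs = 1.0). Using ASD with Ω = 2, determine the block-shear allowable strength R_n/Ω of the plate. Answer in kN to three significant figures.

Shear plane L_v = 35 + 1·70 = 105 mm; A_gv = 105 × 14 = 1470 mm².
A_nv = (105 − 1.5·29) × 14 = 861 mm².
A_nt = (50 − 0.5·29) × 14 = 497 mm².
0.6 F_u A_nv = 242.8 kN; 0.6 F_y A_gv = 313.1 kN → shear rupture governs the shear term.
R_n = 242.8 + 1.0 × 470 × 497 / 1000 = 476.4 kN.
Allowable strength R_n/Ω = 476.4 / 2 = 238 kN.

238 kN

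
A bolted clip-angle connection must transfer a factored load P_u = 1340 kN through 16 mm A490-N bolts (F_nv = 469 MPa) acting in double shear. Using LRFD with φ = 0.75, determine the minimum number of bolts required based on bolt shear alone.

10 bolts

A_b = π·16²/4 = 201.1 mm².
Per-bolt design strength φR_n = 0.75 × 469 × 201.1 × 2 / 1000 = 141.4 kN.
n ≥ 1340 / 141.4 = 9.474 → use 10 bolts.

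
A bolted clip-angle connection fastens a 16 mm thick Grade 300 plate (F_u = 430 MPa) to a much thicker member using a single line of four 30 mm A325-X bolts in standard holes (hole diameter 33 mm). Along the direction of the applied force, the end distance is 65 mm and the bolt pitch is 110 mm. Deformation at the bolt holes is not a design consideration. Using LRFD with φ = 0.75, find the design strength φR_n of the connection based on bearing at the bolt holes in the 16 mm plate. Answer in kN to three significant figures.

Per bolt r_n = 1.5 l_c t F_u ≤ 3.0 d t F_u; upper limit = 3.0 × 30 × 16 × 430 / 1000 = 619.2 kN.
Edge bolt: l_c = 65 − 33/2 = 48.5 mm → 1.5 × 48.5 × 16 × 430 / 1000 = 500.5 → r_n = 500.5 kN.
Interior bolts: l_c = 110 − 33 = 77 mm → 1.5 × 77 × 16 × 430 / 1000 = 794.6 → r_n = 619.2 kN.
R_n = 1 × 500.5 + 3 × 619.2 = 2358 kN.
Design strength φR_n = 0.75 × 2358 = 1770 kN.

1770 kN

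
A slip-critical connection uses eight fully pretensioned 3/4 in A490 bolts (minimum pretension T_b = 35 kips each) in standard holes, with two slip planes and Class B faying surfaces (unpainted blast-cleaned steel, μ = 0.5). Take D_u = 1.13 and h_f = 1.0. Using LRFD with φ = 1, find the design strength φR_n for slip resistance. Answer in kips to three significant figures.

R_n = μ · D_u · h_f · T_b · n_s · n_b = 0.5 × 1.13 × 1.0 × 35 × 2 × 8 = 316.4 kips.
Design strength φR_n = 1 × 316.4 = 316 kips.

316 kips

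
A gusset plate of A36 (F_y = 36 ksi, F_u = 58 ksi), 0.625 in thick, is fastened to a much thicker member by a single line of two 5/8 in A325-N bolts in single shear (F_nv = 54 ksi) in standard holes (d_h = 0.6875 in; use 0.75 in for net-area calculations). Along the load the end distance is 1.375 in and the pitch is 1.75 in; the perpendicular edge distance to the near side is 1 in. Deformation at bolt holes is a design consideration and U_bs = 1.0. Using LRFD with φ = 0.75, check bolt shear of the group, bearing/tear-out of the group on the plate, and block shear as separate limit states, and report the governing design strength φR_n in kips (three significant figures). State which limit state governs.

Bolt shear: A_b = π·0.625²/4 = 0.3068 in²; R_n = 54 × 0.3068 × 2 × 1 = 33.13 kips → 0.75 × 33.13 = 24.9 kips.
Bearing: edge l_c = 1.031, r_n = 44.86 kips; interior l_c = 1.062, r_n = 46.22 kips; R_n = 44.86 + 1·46.22 = 91.08 kips → 68.3 kips.
Block shear: A_gv = 1.953, A_nv = 1.25, A_nt = 0.3906 in²; R_n = min(0.6F_uA_nv, 0.6F_yA_gv) + U_bs·F_u·A_nt = 64.84 kips → 48.6 kips.
Bolt shear governs: 24.9 kips.

24.9 kips (bolt shear governs)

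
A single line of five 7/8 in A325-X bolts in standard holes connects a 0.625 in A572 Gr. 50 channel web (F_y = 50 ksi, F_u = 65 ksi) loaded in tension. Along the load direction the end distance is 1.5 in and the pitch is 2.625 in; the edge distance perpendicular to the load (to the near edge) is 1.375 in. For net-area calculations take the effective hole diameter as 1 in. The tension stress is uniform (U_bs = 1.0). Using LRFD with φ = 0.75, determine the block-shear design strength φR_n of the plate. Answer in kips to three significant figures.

Shear plane L_v = 1.5 + 4·2.625 = 12 in; A_gv = 12 × 0.625 = 7.5 in².
A_nv = (12 − 4.5·1) × 0.625 = 4.688 in².
A_nt = (1.375 − 0.5·1) × 0.625 = 0.5469 in².
0.6 F_u A_nv = 182.8 kips; 0.6 F_y A_gv = 225 kips → shear rupture governs the shear term.
R_n = 182.8 + 1.0 × 65 × 0.5469 = 218.4 kips.
Design strength φR_n = 0.75 × 218.4 = 164 kips.

164 kips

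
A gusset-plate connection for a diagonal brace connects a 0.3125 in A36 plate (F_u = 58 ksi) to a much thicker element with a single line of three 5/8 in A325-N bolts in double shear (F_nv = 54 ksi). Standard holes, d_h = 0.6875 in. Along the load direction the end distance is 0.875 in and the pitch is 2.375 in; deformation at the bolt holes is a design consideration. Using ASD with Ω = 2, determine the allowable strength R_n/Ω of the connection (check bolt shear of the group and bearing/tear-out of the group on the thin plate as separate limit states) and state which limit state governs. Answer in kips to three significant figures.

Bolt shear: A_b = π·0.625²/4 = 0.3068 in²; R_n = 54 × 0.3068 × 3 × 2 = 99.4 kips → 99.4 / 2 = 49.7 kips.
Bearing (1.2 l_c t F_u ≤ 2.4 d t F_u): upper limit = 2.4·0.625·0.3125·58 = 27.19 kips.
  Edge l_c = 0.875 − 0.6875/2 = 0.5312 → r_n = 11.55 kips; interior l_c = 2.375 − 0.6875 = 1.688 → r_n = 27.19 kips.
  R_n,bearing = 1·11.55 + 2·27.19 = 65.93 kips → 65.93 / 2 = 33 kips.
Bearing governs: 33 kips.

33 kips (bearing governs)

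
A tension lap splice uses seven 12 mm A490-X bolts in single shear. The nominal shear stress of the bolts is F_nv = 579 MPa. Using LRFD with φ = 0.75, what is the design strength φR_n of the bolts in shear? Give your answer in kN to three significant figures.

A_b = π × 12² / 4 = 113.1 mm².
R_n = F_nv · A_b · n · n_s = 579 × 113.1 × 7 × 1 / 1000 = 458.4 kN.
Design strength φR_n = 0.75 × 458.4 = 344 kN.

344 kN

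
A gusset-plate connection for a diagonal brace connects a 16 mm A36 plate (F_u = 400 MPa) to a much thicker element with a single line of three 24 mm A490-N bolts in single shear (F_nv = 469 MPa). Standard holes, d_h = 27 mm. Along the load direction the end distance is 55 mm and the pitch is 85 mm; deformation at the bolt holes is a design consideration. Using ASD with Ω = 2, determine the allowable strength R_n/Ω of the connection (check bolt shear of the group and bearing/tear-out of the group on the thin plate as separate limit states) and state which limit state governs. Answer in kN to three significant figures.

Bolt shear: A_b = π·24²/4 = 452.4 mm²; R_n = 469 × 452.4 × 3 × 1 / 1000 = 636.5 kN → 636.5 / 2 = 318 kN.
Bearing (1.2 l_c t F_u ≤ 2.4 d t F_u): upper limit = 2.4·24·16·400 / 1000 = 368.6 kN.
  Edge l_c = 55 − 27/2 = 41.5 → r_n = 318.7 kN; interior l_c = 85 − 27 = 58 → r_n = 368.6 kN.
  R_n,bearing = 1·318.7 + 2·368.6 = 1056 kN → 1056 / 2 = 528 kN.
Bolt shear governs: 318 kN.

318 kN (bolt shear governs)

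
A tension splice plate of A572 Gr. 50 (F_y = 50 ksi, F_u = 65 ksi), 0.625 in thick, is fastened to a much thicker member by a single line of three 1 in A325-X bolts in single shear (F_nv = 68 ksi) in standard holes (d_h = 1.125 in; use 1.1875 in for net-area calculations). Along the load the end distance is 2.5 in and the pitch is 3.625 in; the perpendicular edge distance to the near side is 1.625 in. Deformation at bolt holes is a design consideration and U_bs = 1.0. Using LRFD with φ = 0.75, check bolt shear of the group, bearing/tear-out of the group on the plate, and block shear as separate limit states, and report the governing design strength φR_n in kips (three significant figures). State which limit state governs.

Bolt shear: A_b = π·1²/4 = 0.7854 in²; R_n = 68 × 0.7854 × 3 × 1 = 160.2 kips → 0.75 × 160.2 = 120 kips.
Bearing: edge l_c = 1.938, r_n = 94.45 kips; interior l_c = 2.5, r_n = 97.5 kips; R_n = 94.45 + 2·97.5 = 289.5 kips → 217 kips.
Block shear: A_gv = 6.094, A_nv = 4.238, A_nt = 0.6445 in²; R_n = min(0.6F_uA_nv, 0.6F_yA_gv) + U_bs·F_u·A_nt = 207.2 kips → 155 kips.
Bolt shear governs: 120 kips.

120 kips (bolt shear governs)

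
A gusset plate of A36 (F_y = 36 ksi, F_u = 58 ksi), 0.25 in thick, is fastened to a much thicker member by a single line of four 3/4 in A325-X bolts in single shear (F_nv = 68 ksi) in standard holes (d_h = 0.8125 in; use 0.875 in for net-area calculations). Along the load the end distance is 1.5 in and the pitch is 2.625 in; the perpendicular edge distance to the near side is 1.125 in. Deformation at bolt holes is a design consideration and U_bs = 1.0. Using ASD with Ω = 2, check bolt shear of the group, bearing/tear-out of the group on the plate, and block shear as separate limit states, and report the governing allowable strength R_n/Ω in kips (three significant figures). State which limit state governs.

30.3 kips (block shear governs)

Bolt shear: A_b = π·0.75²/4 = 0.4418 in²; R_n = 68 × 0.4418 × 4 × 1 = 120.2 kips → 120.2 / 2 = 60.1 kips.
Bearing: edge l_c = 1.094, r_n = 19.03 kips; interior l_c = 1.812, r_n = 26.1 kips; R_n = 19.03 + 3·26.1 = 97.33 kips → 48.7 kips.
Block shear: A_gv = 2.344, A_nv = 1.578, A_nt = 0.1719 in²; R_n = min(0.6F_uA_nv, 0.6F_yA_gv) + U_bs·F_u·A_nt = 60.59 kips → 30.3 kips.
Block shear governs: 30.3 kips.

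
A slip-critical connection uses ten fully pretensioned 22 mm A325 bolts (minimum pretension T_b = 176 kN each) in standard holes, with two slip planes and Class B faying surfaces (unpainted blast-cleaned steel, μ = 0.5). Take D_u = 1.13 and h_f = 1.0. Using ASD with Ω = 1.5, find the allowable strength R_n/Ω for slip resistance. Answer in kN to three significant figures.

1330 kN

R_n = μ · D_u · h_f · T_b · n_s · n_b = 0.5 × 1.13 × 1.0 × 176 × 2 × 10 = 1989 kN.
Allowable strength R_n/Ω = 1989 / 1.5 = 1330 kN.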